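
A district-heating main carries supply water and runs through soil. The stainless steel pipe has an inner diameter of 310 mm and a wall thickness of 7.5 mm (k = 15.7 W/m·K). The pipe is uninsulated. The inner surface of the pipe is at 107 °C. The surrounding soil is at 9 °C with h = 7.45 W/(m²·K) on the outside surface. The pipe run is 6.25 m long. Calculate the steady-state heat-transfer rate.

Q ≈ 4640 W

Treating each annulus and film as a series resistance:
R_stainless steel pipe wall = ln(162.5/155)/(2π×15.7×6.25) = 7.664×10^-5 K/W
R_outer film = 1/(h_o·2πr_oL) = 1/(7.45×2π×0.1625×6.25) = 0.02103 K/W
R_total = 0.02111 K/W
Q = ΔT/R_total = 98/0.02111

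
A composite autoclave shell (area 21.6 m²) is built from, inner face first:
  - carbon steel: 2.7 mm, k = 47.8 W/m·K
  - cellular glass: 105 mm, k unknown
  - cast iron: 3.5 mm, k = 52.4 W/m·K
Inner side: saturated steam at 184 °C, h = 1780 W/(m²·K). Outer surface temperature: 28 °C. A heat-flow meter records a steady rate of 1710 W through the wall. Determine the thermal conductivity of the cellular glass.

k ≈ 0.0533 W/(m·K)

Using the resistance-network approach (series):
R_inner film = 1/(h_i·A) = 1/(1780×21.6) = 2.601×10^-5 K/W
R_carbon steel = L/(kA) = 0.0027/(47.8×21.6) = 2.615×10^-6 K/W
R_cast iron = L/(kA) = 0.0035/(52.4×21.6) = 3.092×10^-6 K/W
Sum of known resistances R_other = 3.172×10^-5 K/W
Total R = ΔT/Q = 156/1710 = 0.09123 K/W
R_cellular glass = R_total − R_other = 0.0912 K/W
k = L/(R·A) = 0.105/(0.0912×21.6)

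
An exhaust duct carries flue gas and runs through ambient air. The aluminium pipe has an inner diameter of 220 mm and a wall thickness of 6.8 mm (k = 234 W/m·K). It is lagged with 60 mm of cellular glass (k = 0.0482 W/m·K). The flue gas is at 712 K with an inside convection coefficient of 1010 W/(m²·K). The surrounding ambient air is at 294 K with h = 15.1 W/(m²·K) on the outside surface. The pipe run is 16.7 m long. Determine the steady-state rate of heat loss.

Q ≈ 4880 W

For a radial system each layer contributes R = ln(r_out/r_in)/(2πkL); films add R = 1/(hA).
R_inner film = 1/(h_i·2πr₁L) = 1/(1010×2π×0.11×16.7) = 8.578×10^-5 K/W
R_aluminium pipe wall = ln(116.8/110)/(2π×234×16.7) = 2.443×10^-6 K/W
R_cellular glass = ln(176.8/116.8)/(2π×0.0482×16.7) = 0.08197 K/W
R_outer film = 1/(h_o·2πr_oL) = 1/(15.1×2π×0.1768×16.7) = 0.00357 K/W
R_total = 0.08563 K/W
Q = ΔT/R_total = 418/0.08563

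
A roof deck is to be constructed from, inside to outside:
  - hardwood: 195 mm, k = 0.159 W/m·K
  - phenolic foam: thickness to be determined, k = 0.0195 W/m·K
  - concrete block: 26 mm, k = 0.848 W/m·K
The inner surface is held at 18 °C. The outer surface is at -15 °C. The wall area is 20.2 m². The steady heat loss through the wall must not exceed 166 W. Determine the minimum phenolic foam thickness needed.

Treating each layer as a thermal resistance in series:
R_hardwood = L/(kA) = 0.195/(0.159×20.2) = 0.06071 K/W
R_concrete block = L/(kA) = 0.026/(0.848×20.2) = 0.001518 K/W
Sum of the known resistances R_other = 0.06223 K/W
Required total resistance R_tot = ΔT/Q_allow = 33/166 = 0.1988 K/W
R_phenolic foam = R_tot − R_other = 0.1366 K/W
L = R·k·A = 0.1366×0.0195×20.2

L ≈ 53.8 mm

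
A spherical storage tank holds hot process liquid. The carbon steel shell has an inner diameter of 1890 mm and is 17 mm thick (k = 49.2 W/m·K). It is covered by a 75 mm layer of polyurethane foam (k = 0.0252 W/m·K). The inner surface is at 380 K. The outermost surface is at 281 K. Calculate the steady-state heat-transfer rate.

For a spherical shell R = (1/r₁ − 1/r₂)/(4πk); film R = 1/(h·4πr²). In series:
R_carbon steel shell = (1/0.945 − 1/0.962)/(4π×49.2) = 3.025×10^-5 K/W
R_polyurethane foam = (1/0.962 − 1/1.037)/(4π×0.0252) = 0.2374 K/W
R_total = 0.2374 K/W
Q = ΔT/R_total = 99/0.2374

Q ≈ 417 W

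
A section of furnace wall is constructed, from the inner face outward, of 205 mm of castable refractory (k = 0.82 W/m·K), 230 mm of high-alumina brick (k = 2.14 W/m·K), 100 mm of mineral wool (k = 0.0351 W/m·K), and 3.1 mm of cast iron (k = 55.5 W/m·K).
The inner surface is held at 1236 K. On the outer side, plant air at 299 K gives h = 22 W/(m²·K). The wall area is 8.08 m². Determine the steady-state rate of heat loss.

Q ≈ 2330 W

Model the wall as resistances in series:
R_castable refractory = L/(kA) = 0.205/(0.82×8.08) = 0.03094 K/W
R_high-alumina brick = L/(kA) = 0.23/(2.14×8.08) = 0.0133 K/W
R_mineral wool = L/(kA) = 0.1/(0.0351×8.08) = 0.3526 K/W
R_cast iron = L/(kA) = 0.0031/(55.5×8.08) = 6.913×10^-6 K/W
R_outer film = 1/(h_o·A) = 1/(22×8.08) = 0.005626 K/W
R_total = 0.4025 K/W
Q = ΔT / R_total = 937 / 0.4025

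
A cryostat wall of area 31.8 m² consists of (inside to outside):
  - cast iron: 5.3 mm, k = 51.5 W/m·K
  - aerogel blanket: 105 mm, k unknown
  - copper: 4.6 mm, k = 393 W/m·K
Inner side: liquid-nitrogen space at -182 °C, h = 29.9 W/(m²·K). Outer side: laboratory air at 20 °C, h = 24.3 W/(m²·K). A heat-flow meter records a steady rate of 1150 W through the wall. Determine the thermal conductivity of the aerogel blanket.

Series thermal resistances:
R_inner film = 1/(h_i·A) = 1/(29.9×31.8) = 0.001052 K/W
R_cast iron = L/(kA) = 0.0053/(51.5×31.8) = 3.236×10^-6 K/W
R_copper = L/(kA) = 0.0046/(393×31.8) = 3.681×10^-7 K/W
R_outer film = 1/(h_o·A) = 1/(24.3×31.8) = 0.001294 K/W
Sum of known resistances R_other = 0.002349 K/W
Total R = ΔT/Q = 202/1150 = 0.1757 K/W
R_aerogel blanket = R_total − R_other = 0.1733 K/W
k = L/(R·A) = 0.105/(0.1733×31.8)

k ≈ 0.0191 W/(m·K)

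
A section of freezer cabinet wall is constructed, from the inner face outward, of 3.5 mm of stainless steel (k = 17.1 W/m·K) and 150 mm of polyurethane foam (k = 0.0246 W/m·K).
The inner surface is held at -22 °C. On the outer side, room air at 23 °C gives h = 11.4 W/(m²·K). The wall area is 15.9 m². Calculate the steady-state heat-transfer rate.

Series thermal resistances:
R_stainless steel = L/(kA) = 0.0035/(17.1×15.9) = 1.287×10^-5 K/W
R_polyurethane foam = L/(kA) = 0.15/(0.0246×15.9) = 0.3835 K/W
R_outer film = 1/(h_o·A) = 1/(11.4×15.9) = 0.005517 K/W
R_total = 0.389 K/W
Q = ΔT / R_total = 45 / 0.389

Q ≈ 116 W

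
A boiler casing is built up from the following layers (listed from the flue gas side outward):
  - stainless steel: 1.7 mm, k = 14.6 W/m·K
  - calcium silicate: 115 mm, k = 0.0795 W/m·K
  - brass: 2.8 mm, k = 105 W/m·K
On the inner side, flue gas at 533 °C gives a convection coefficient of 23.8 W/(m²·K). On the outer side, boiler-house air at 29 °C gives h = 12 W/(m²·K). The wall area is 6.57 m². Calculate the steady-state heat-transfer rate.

Q ≈ 2110 W

Treating each layer as a thermal resistance in series:
R_inner film = 1/(h_i·A) = 1/(23.8×6.57) = 0.006395 K/W
R_stainless steel = L/(kA) = 0.0017/(14.6×6.57) = 1.772×10^-5 K/W
R_calcium silicate = L/(kA) = 0.115/(0.0795×6.57) = 0.2202 K/W
R_brass = L/(kA) = 0.0028/(105×6.57) = 4.059×10^-6 K/W
R_outer film = 1/(h_o·A) = 1/(12×6.57) = 0.01268 K/W
R_total = 0.2393 K/W
Q = ΔT / R_total = 504 / 0.2393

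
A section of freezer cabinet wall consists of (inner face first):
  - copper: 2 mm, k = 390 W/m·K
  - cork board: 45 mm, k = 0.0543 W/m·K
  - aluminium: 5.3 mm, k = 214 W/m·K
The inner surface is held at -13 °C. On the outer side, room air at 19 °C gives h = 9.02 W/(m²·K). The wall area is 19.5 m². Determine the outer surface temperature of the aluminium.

T ≈ 15.2 °C

Series thermal resistances:
R_copper = L/(kA) = 0.002/(390×19.5) = 2.63×10^-7 K/W
R_cork board = L/(kA) = 0.045/(0.0543×19.5) = 0.0425 K/W
R_aluminium = L/(kA) = 0.0053/(214×19.5) = 1.27×10^-6 K/W
R_outer film = 1/(h_o·A) = 1/(9.02×19.5) = 0.005685 K/W
R_total = 0.04819 K/W;  Q = ΔT/R_total = 32/0.04819 = 664.1 W
T_interface = T_inner + Q·ΣR(inner→interface) = -13 + 664×0.0425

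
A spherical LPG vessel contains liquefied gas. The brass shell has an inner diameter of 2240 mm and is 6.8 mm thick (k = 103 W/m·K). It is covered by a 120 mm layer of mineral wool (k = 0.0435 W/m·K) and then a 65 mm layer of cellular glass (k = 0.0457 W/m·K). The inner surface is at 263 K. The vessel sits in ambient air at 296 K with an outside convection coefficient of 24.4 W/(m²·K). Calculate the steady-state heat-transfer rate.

For a spherical shell R = (1/r₁ − 1/r₂)/(4πk); film R = 1/(h·4πr²). In series:
R_brass shell = (1/1.12 − 1/1.1268)/(4π×103) = 4.163×10^-6 K/W
R_mineral wool = (1/1.1268 − 1/1.2468)/(4π×0.0435) = 0.1563 K/W
R_cellular glass = (1/1.2468 − 1/1.3118)/(4π×0.0457) = 0.0692 K/W
R_outer film = 1/(h·4πr_o²) = 1/(24.4×4π×1.3118²) = 0.001895 K/W
R_total = 0.2274 K/W
Q = ΔT/R_total = 33/0.2274

Q ≈ 145 W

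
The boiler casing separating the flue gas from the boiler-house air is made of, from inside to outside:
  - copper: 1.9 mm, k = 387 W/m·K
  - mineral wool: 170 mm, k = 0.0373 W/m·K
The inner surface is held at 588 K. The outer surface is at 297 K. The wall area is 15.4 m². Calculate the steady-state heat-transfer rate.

Series thermal resistances:
R_copper = L/(kA) = 0.0019/(387×15.4) = 3.188×10^-7 K/W
R_mineral wool = L/(kA) = 0.17/(0.0373×15.4) = 0.296 K/W
R_total = 0.296 K/W
Q = ΔT / R_total = 291 / 0.296

Q ≈ 983 W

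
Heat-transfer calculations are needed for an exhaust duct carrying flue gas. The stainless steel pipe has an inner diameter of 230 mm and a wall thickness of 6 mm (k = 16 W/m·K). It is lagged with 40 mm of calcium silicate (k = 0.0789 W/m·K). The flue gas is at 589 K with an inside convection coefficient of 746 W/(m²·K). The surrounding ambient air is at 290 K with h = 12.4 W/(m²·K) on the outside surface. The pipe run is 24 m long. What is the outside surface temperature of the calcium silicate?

Treating each annulus and film as a series resistance:
R_inner film = 1/(h_i·2πr₁L) = 1/(746×2π×0.115×24) = 7.73×10^-5 K/W
R_stainless steel pipe wall = ln(121/115)/(2π×16×24) = 2.108×10^-5 K/W
R_calcium silicate = ln(161/121)/(2π×0.0789×24) = 0.02401 K/W
R_outer film = 1/(h_o·2πr_oL) = 1/(12.4×2π×0.161×24) = 0.003322 K/W
R_total = 0.02743 K/W
Q = ΔT/R_total = 299/0.02743
Q = 10900 W
T_interface = T_inner − Q·ΣR(inner→interface) = 589 − 10900×0.0241

T ≈ 326 K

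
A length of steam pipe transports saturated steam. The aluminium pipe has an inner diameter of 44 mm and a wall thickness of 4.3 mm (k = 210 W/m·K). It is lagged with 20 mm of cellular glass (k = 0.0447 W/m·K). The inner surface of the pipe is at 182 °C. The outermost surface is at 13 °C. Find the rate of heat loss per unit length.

q′ ≈ 83.9 W/m

For a radial system each layer contributes R = ln(r_out/r_in)/(2πkL); films add R = 1/(hA).
R_aluminium pipe wall = ln(26.3/22)/(2π×210×1) = 1.353×10^-4 K/W
R_cellular glass = ln(46.3/26.3)/(2π×0.0447×1) = 2.014 K/W
R_total = 2.014 K/W
Q = ΔT/R_total = 169/2.014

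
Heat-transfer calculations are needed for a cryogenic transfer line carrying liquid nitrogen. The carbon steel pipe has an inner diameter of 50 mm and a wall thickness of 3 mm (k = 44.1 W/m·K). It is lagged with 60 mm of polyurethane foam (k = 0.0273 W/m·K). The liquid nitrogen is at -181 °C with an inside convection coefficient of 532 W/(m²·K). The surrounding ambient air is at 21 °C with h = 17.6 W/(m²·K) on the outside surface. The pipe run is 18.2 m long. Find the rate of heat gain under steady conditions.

Per-layer cylindrical resistances, series-summed:
R_inner film = 1/(h_i·2πr₁L) = 1/(532×2π×0.025×18.2) = 6.575×10^-4 K/W
R_carbon steel pipe wall = ln(28/25)/(2π×44.1×18.2) = 2.247×10^-5 K/W
R_polyurethane foam = ln(88/28)/(2π×0.0273×18.2) = 0.3668 K/W
R_outer film = 1/(h_o·2πr_oL) = 1/(17.6×2π×0.088×18.2) = 0.005646 K/W
R_total = 0.3731 K/W
Q = ΔT/R_total = 202/0.3731

Q ≈ 541 W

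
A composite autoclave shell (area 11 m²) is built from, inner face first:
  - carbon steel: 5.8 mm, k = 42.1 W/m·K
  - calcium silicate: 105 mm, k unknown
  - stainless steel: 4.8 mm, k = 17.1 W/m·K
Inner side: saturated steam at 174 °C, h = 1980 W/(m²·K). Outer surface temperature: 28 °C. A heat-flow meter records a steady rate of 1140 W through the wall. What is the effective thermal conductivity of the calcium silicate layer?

k ≈ 0.0746 W/(m·K)

Treating each layer as a thermal resistance in series:
R_inner film = 1/(h_i·A) = 1/(1980×11) = 4.591×10^-5 K/W
R_carbon steel = L/(kA) = 0.0058/(42.1×11) = 1.252×10^-5 K/W
R_stainless steel = L/(kA) = 0.0048/(17.1×11) = 2.552×10^-5 K/W
Sum of known resistances R_other = 8.396×10^-5 K/W
Total R = ΔT/Q = 146/1140 = 0.1281 K/W
R_calcium silicate = R_total − R_other = 0.128 K/W
k = L/(R·A) = 0.105/(0.128×11)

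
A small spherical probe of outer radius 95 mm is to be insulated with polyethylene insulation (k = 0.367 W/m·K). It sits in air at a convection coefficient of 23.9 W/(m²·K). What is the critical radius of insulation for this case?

r_cr ≈ 30.7 mm

For a sphere r_cr = 2k/h = 2×0.367/23.9
r_cr = 30.7 mm; since the bare radius (95 mm) is above r_cr, any added insulation will reduce heat loss.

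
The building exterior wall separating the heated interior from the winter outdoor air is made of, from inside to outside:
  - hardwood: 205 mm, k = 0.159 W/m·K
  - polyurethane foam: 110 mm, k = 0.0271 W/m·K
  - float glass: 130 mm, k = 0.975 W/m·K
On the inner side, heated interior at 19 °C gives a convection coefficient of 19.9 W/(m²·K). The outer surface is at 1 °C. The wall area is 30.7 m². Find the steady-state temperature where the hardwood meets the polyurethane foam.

Treating each layer as a thermal resistance in series:
R_inner film = 1/(h_i·A) = 1/(19.9×30.7) = 0.001637 K/W
R_hardwood = L/(kA) = 0.205/(0.159×30.7) = 0.042 K/W
R_polyurethane foam = L/(kA) = 0.11/(0.0271×30.7) = 0.1322 K/W
R_float glass = L/(kA) = 0.13/(0.975×30.7) = 0.004343 K/W
R_total = 0.1802 K/W;  Q = ΔT/R_total = 18/0.1802 = 99.89 W
T_interface = T_inner − Q·ΣR(inner→interface) = 19 − 99.9×0.04363

T ≈ 14.6 °C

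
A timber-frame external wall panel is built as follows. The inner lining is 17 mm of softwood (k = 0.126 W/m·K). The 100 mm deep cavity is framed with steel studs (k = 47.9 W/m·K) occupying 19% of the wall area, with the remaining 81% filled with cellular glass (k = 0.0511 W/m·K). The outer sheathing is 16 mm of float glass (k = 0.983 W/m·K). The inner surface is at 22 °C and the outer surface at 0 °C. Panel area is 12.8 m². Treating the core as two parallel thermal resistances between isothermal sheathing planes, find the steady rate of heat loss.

Q ≈ 1740 W

Sheathing layers in series; stud and cavity paths in parallel between them.
R_inner = 0.017/(0.126×12.8) = 0.01054 K/W
R_stud  = 0.1/(47.9×0.19×12.8) = 8.584×10^-4 K/W
R_cav   = 0.1/(0.0511×0.81×12.8) = 0.1887 K/W
1/R_core = 1/R_stud + 1/R_cav → R_core = 8.545×10^-4 K/W
R_outer = 0.016/(0.983×12.8) = 0.001272 K/W
R_total = 0.01267 K/W
Q = ΔT/R_total = 22/0.01267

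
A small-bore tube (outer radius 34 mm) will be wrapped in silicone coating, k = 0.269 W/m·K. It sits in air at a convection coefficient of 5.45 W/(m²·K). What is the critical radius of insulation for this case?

r_cr ≈ 49.4 mm

For a cylinder r_cr = k/h = 0.269/5.45
r_cr = 49.4 mm; since the bare radius (34 mm) is below r_cr, adding a thin layer of insulation will *increase* heat loss.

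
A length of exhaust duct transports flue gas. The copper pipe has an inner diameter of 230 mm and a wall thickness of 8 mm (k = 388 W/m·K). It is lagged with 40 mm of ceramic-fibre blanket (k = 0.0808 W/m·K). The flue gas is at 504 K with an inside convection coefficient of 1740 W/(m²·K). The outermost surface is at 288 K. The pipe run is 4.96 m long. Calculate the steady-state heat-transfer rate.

Q ≈ 1930 W

Radial resistances (cylindrical: R_cond = ln(r_o/r_i)/(2πkL), R_conv = 1/(h·2πrL)):
R_inner film = 1/(h_i·2πr₁L) = 1/(1740×2π×0.115×4.96) = 1.604×10^-4 K/W
R_copper pipe wall = ln(123/115)/(2π×388×4.96) = 5.562×10^-6 K/W
R_ceramic-fibre blanket = ln(163/123)/(2π×0.0808×4.96) = 0.1118 K/W
R_total = 0.112 K/W
Q = ΔT/R_total = 216/0.112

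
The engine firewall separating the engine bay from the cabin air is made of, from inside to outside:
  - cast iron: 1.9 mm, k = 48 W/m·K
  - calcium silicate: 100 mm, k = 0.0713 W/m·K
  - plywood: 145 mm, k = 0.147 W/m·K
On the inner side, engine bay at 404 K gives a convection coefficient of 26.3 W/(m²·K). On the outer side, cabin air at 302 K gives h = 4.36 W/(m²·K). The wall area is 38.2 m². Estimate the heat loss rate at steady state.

Treating each layer as a thermal resistance in series:
R_inner film = 1/(h_i·A) = 1/(26.3×38.2) = 9.954×10^-4 K/W
R_cast iron = L/(kA) = 0.0019/(48×38.2) = 1.036×10^-6 K/W
R_calcium silicate = L/(kA) = 0.1/(0.0713×38.2) = 0.03672 K/W
R_plywood = L/(kA) = 0.145/(0.147×38.2) = 0.02582 K/W
R_outer film = 1/(h_o·A) = 1/(4.36×38.2) = 0.006004 K/W
R_total = 0.06954 K/W
Q = ΔT / R_total = 102 / 0.06954

Q ≈ 1470 W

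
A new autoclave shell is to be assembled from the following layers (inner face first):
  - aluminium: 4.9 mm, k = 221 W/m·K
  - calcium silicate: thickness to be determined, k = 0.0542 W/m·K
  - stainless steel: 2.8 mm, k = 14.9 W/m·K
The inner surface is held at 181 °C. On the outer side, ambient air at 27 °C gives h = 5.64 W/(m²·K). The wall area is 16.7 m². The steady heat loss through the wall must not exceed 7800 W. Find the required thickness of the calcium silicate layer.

Using the resistance-network approach (series):
R_aluminium = L/(kA) = 0.0049/(221×16.7) = 1.328×10^-6 K/W
R_stainless steel = L/(kA) = 0.0028/(14.9×16.7) = 1.125×10^-5 K/W
R_outer film = 1/(h_o·A) = 1/(5.64×16.7) = 0.01062 K/W
Sum of the known resistances R_other = 0.01063 K/W
Required total resistance R_tot = ΔT/Q_allow = 154/7800 = 0.01974 K/W
R_calcium silicate = R_tot − R_other = 0.009114 K/W
L = R·k·A = 0.009114×0.0542×16.7

L ≈ 8.25 mm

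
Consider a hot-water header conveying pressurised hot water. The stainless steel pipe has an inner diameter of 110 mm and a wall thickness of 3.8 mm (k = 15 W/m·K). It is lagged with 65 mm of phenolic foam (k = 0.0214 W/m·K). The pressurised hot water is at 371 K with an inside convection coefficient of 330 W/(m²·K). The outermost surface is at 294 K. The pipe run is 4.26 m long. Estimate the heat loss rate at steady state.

Q ≈ 59.1 W

Cylindrical conduction, so R = ln(r₂/r₁)/(2πkL) per layer, in series:
R_inner film = 1/(h_i·2πr₁L) = 1/(330×2π×0.055×4.26) = 0.002058 K/W
R_stainless steel pipe wall = ln(58.8/55)/(2π×15×4.26) = 1.664×10^-4 K/W
R_phenolic foam = ln(123.8/58.8)/(2π×0.0214×4.26) = 1.3 K/W
R_total = 1.302 K/W
Q = ΔT/R_total = 77/1.302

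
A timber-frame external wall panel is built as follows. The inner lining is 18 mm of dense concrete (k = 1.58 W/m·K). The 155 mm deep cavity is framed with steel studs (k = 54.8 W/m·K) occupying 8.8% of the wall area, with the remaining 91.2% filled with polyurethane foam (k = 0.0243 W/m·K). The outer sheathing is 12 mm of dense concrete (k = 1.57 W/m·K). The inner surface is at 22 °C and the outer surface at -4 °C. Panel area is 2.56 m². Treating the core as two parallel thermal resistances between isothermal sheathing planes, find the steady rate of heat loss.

Sheathing layers in series; stud and cavity paths in parallel between them.
R_inner = 0.018/(1.58×2.56) = 0.00445 K/W
R_stud  = 0.155/(54.8×0.088×2.56) = 0.01256 K/W
R_cav   = 0.155/(0.0243×0.912×2.56) = 2.732 K/W
1/R_core = 1/R_stud + 1/R_cav → R_core = 0.0125 K/W
R_outer = 0.012/(1.57×2.56) = 0.002986 K/W
R_total = 0.01993 K/W
Q = ΔT/R_total = 26/0.01993

Q ≈ 1300 W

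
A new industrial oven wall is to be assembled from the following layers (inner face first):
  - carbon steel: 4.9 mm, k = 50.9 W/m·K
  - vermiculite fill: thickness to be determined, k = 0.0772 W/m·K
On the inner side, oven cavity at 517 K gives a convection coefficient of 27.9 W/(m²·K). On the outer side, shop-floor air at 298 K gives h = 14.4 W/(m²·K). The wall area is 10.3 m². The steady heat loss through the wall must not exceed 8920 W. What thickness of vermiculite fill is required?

L ≈ 11.4 mm

Using the resistance-network approach (series):
R_inner film = 1/(h_i·A) = 1/(27.9×10.3) = 0.00348 K/W
R_carbon steel = L/(kA) = 0.0049/(50.9×10.3) = 9.346×10^-6 K/W
R_outer film = 1/(h_o·A) = 1/(14.4×10.3) = 0.006742 K/W
Sum of the known resistances R_other = 0.01023 K/W
Required total resistance R_tot = ΔT/Q_allow = 219/8920 = 0.02455 K/W
R_vermiculite fill = R_tot − R_other = 0.01432 K/W
L = R·k·A = 0.01432×0.0772×10.3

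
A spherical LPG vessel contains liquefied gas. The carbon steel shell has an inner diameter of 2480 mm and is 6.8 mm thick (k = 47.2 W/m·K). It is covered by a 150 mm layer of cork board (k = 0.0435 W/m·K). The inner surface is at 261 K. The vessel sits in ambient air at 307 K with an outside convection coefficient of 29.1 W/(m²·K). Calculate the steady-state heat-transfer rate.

Spherical conduction: R = (1/r_in − 1/r_out)/(4πk) per layer; series-sum.
R_carbon steel shell = (1/1.24 − 1/1.2468)/(4π×47.2) = 7.415×10^-6 K/W
R_cork board = (1/1.2468 − 1/1.3968)/(4π×0.0435) = 0.1576 K/W
R_outer film = 1/(h·4πr_o²) = 1/(29.1×4π×1.3968²) = 0.001402 K/W
R_total = 0.159 K/W
Q = ΔT/R_total = 46/0.159

Q ≈ 289 W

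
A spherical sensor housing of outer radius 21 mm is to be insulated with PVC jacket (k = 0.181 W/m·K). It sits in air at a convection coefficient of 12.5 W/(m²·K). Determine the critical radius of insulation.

r_cr ≈ 29 mm

For a sphere r_cr = 2k/h = 2×0.181/12.5
r_cr = 29 mm; since the bare radius (21 mm) is below r_cr, adding a thin layer of insulation will *increase* heat loss.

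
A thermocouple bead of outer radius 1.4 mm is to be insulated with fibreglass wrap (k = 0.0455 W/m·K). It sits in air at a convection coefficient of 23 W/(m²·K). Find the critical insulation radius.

For a sphere r_cr = 2k/h = 2×0.0455/23
r_cr = 3.96 mm; since the bare radius (1.4 mm) is below r_cr, adding a thin layer of insulation will *increase* heat loss.

r_cr ≈ 3.96 mm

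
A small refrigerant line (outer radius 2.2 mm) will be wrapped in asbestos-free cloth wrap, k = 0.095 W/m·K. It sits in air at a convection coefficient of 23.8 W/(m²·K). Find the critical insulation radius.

r_cr ≈ 3.99 mm

For a cylinder r_cr = k/h = 0.095/23.8
r_cr = 3.99 mm; since the bare radius (2.2 mm) is below r_cr, adding a thin layer of insulation will *increase* heat loss.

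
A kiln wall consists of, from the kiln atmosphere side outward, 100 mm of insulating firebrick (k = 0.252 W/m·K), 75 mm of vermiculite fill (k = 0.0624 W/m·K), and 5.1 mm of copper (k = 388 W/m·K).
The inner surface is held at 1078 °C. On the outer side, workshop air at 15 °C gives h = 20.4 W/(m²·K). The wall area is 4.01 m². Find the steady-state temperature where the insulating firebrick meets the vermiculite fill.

T ≈ 822 °C

Series thermal resistances:
R_insulating firebrick = L/(kA) = 0.1/(0.252×4.01) = 0.09896 K/W
R_vermiculite fill = L/(kA) = 0.075/(0.0624×4.01) = 0.2997 K/W
R_copper = L/(kA) = 0.0051/(388×4.01) = 3.278×10^-6 K/W
R_outer film = 1/(h_o·A) = 1/(20.4×4.01) = 0.01222 K/W
R_total = 0.4109 K/W;  Q = ΔT/R_total = 1063/0.4109 = 2587 W
T_interface = T_inner − Q·ΣR(inner→interface) = 1078 − 2590×0.09896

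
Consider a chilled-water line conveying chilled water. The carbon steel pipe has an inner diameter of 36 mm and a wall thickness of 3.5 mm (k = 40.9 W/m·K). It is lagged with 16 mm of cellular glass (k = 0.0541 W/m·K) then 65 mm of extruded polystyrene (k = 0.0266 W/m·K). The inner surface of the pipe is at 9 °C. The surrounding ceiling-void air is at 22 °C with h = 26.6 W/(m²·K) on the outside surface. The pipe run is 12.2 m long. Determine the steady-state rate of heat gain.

Q ≈ 20.6 W

For a radial system each layer contributes R = ln(r_out/r_in)/(2πkL); films add R = 1/(hA).
R_carbon steel pipe wall = ln(21.5/18)/(2π×40.9×12.2) = 5.667×10^-5 K/W
R_cellular glass = ln(37.5/21.5)/(2π×0.0541×12.2) = 0.1341 K/W
R_extruded polystyrene = ln(102.5/37.5)/(2π×0.0266×12.2) = 0.4931 K/W
R_outer film = 1/(h_o·2πr_oL) = 1/(26.6×2π×0.1025×12.2) = 0.004785 K/W
R_total = 0.6321 K/W
Q = ΔT/R_total = 13/0.6321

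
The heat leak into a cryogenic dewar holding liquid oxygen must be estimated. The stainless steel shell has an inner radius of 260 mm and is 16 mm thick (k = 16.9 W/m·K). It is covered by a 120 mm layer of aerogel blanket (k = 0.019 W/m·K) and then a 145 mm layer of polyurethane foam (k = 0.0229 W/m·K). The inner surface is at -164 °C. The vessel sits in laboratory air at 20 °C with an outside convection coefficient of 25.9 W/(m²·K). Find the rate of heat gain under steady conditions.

For a spherical shell R = (1/r₁ − 1/r₂)/(4πk); film R = 1/(h·4πr²). In series:
R_stainless steel shell = (1/0.26 − 1/0.276)/(4π×16.9) = 0.00105 K/W
R_aerogel blanket = (1/0.276 − 1/0.396)/(4π×0.019) = 4.598 K/W
R_polyurethane foam = (1/0.396 − 1/0.541)/(4π×0.0229) = 2.352 K/W
R_outer film = 1/(h·4πr_o²) = 1/(25.9×4π×0.541²) = 0.0105 K/W
R_total = 6.962 K/W
Q = ΔT/R_total = 184/6.962

Q ≈ 26.4 W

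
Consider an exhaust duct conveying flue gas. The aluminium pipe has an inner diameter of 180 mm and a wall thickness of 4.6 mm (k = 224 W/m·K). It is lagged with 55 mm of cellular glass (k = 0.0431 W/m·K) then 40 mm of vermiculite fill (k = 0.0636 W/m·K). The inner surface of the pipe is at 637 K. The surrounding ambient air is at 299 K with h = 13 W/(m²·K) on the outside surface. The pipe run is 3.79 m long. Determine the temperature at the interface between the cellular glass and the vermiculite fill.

Cylindrical conduction, so R = ln(r₂/r₁)/(2πkL) per layer, in series:
R_aluminium pipe wall = ln(94.6/90)/(2π×224×3.79) = 9.345×10^-6 K/W
R_cellular glass = ln(149.6/94.6)/(2π×0.0431×3.79) = 0.4465 K/W
R_vermiculite fill = ln(189.6/149.6)/(2π×0.0636×3.79) = 0.1565 K/W
R_outer film = 1/(h_o·2πr_oL) = 1/(13×2π×0.1896×3.79) = 0.01704 K/W
R_total = 0.62 K/W
Q = ΔT/R_total = 338/0.62
Q = 545 W
T_interface = T_inner − Q·ΣR(inner→interface) = 637 − 545×0.4465

T ≈ 394 K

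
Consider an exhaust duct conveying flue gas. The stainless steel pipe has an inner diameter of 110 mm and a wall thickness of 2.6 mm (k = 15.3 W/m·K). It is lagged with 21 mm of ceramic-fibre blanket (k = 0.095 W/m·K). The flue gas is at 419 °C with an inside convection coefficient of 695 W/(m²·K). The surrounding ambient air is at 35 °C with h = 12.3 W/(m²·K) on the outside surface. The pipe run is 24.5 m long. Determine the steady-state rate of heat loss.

Per-layer cylindrical resistances, series-summed:
R_inner film = 1/(h_i·2πr₁L) = 1/(695×2π×0.055×24.5) = 1.699×10^-4 K/W
R_stainless steel pipe wall = ln(57.6/55)/(2π×15.3×24.5) = 1.961×10^-5 K/W
R_ceramic-fibre blanket = ln(78.6/57.6)/(2π×0.095×24.5) = 0.02126 K/W
R_outer film = 1/(h_o·2πr_oL) = 1/(12.3×2π×0.0786×24.5) = 0.006719 K/W
R_total = 0.02816 K/W
Q = ΔT/R_total = 384/0.02816

Q ≈ 13600 W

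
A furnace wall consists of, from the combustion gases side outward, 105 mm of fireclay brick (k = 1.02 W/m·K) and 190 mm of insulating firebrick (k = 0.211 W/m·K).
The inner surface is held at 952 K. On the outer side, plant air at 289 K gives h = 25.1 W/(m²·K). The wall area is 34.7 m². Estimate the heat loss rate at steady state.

Thermal resistances in series:
R_fireclay brick = L/(kA) = 0.105/(1.02×34.7) = 0.002967 K/W
R_insulating firebrick = L/(kA) = 0.19/(0.211×34.7) = 0.02595 K/W
R_outer film = 1/(h_o·A) = 1/(25.1×34.7) = 0.001148 K/W
R_total = 0.03007 K/W
Q = ΔT / R_total = 663 / 0.03007

Q ≈ 22100 W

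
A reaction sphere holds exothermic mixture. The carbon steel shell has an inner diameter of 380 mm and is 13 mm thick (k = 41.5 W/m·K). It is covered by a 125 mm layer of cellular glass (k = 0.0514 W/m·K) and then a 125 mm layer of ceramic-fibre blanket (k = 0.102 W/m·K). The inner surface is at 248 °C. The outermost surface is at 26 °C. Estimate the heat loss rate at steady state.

For a spherical shell R = (1/r₁ − 1/r₂)/(4πk); film R = 1/(h·4πr²). In series:
R_carbon steel shell = (1/0.19 − 1/0.203)/(4π×41.5) = 6.463×10^-4 K/W
R_cellular glass = (1/0.203 − 1/0.328)/(4π×0.0514) = 2.906 K/W
R_ceramic-fibre blanket = (1/0.328 − 1/0.453)/(4π×0.102) = 0.6563 K/W
R_total = 3.563 K/W
Q = ΔT/R_total = 222/3.563

Q ≈ 62.3 W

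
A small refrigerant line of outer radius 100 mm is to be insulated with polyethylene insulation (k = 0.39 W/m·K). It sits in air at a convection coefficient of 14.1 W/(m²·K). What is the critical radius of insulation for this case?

r_cr ≈ 27.7 mm

For a cylinder r_cr = k/h = 0.39/14.1
r_cr = 27.7 mm; since the bare radius (100 mm) is above r_cr, any added insulation will reduce heat loss.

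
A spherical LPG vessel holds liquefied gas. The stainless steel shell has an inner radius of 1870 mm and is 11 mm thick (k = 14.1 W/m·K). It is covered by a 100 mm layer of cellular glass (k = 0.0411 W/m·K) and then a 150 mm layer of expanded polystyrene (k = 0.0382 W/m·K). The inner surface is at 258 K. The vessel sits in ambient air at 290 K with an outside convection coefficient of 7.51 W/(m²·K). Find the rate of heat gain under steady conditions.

Q ≈ 249 W

For a spherical shell R = (1/r₁ − 1/r₂)/(4πk); film R = 1/(h·4πr²). In series:
R_stainless steel shell = (1/1.87 − 1/1.881)/(4π×14.1) = 1.765×10^-5 K/W
R_cellular glass = (1/1.881 − 1/1.981)/(4π×0.0411) = 0.05196 K/W
R_expanded polystyrene = (1/1.981 − 1/2.131)/(4π×0.0382) = 0.07402 K/W
R_outer film = 1/(h·4πr_o²) = 1/(7.51×4π×2.131²) = 0.002333 K/W
R_total = 0.1283 K/W
Q = ΔT/R_total = 32/0.1283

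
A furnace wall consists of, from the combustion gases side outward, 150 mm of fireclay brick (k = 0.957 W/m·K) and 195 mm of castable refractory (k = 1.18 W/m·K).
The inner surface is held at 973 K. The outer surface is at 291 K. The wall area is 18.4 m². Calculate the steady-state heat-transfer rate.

Q ≈ 39000 W

Thermal resistances in series:
R_fireclay brick = L/(kA) = 0.15/(0.957×18.4) = 0.008518 K/W
R_castable refractory = L/(kA) = 0.195/(1.18×18.4) = 0.008981 K/W
R_total = 0.0175 K/W
Q = ΔT / R_total = 682 / 0.0175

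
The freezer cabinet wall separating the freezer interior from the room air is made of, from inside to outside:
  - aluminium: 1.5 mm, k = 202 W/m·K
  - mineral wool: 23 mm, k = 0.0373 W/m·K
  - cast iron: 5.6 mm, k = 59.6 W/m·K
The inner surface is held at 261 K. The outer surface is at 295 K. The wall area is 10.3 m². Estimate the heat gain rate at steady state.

Model the wall as resistances in series:
R_aluminium = L/(kA) = 0.0015/(202×10.3) = 7.209×10^-7 K/W
R_mineral wool = L/(kA) = 0.023/(0.0373×10.3) = 0.05987 K/W
R_cast iron = L/(kA) = 0.0056/(59.6×10.3) = 9.122×10^-6 K/W
R_total = 0.05988 K/W
Q = ΔT / R_total = 34 / 0.05988

Q ≈ 568 W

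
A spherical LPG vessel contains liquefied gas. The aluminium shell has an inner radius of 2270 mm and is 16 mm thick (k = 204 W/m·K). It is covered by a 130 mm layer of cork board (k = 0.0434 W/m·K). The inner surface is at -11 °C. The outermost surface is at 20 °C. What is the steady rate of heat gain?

Q ≈ 718 W

For a spherical shell R = (1/r₁ − 1/r₂)/(4πk); film R = 1/(h·4πr²). In series:
R_aluminium shell = (1/2.27 − 1/2.286)/(4π×204) = 1.203×10^-6 K/W
R_cork board = (1/2.286 − 1/2.416)/(4π×0.0434) = 0.04316 K/W
R_total = 0.04316 K/W
Q = ΔT/R_total = 31/0.04316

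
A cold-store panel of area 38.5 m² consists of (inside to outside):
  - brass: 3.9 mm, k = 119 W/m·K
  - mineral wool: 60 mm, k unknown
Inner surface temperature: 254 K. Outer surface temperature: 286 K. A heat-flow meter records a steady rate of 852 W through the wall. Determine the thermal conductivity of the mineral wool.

Treating each layer as a thermal resistance in series:
R_brass = L/(kA) = 0.0039/(119×38.5) = 8.512×10^-7 K/W
Sum of known resistances R_other = 8.512×10^-7 K/W
Total R = ΔT/Q = 32/852 = 0.03756 K/W
R_mineral wool = R_total − R_other = 0.03756 K/W
k = L/(R·A) = 0.06/(0.03756×38.5)

k ≈ 0.0415 W/(m·K)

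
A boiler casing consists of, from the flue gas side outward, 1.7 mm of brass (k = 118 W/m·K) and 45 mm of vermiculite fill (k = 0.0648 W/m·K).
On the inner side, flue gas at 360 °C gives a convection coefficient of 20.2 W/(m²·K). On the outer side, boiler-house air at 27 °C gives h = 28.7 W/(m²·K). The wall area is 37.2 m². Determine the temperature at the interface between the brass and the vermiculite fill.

Series thermal resistances:
R_inner film = 1/(h_i·A) = 1/(20.2×37.2) = 0.001331 K/W
R_brass = L/(kA) = 0.0017/(118×37.2) = 3.873×10^-7 K/W
R_vermiculite fill = L/(kA) = 0.045/(0.0648×37.2) = 0.01867 K/W
R_outer film = 1/(h_o·A) = 1/(28.7×37.2) = 9.366×10^-4 K/W
R_total = 0.02094 K/W;  Q = ΔT/R_total = 333/0.02094 = 15910 W
T_interface = T_inner − Q·ΣR(inner→interface) = 360 − 15900×0.001331

T ≈ 339 °C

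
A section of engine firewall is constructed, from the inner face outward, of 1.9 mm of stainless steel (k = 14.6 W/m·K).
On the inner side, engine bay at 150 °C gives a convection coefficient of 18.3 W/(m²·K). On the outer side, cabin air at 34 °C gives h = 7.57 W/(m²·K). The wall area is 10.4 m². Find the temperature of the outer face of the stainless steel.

T ≈ 116 °C

Thermal resistances in series:
R_inner film = 1/(h_i·A) = 1/(18.3×10.4) = 0.005254 K/W
R_stainless steel = L/(kA) = 0.0019/(14.6×10.4) = 1.251×10^-5 K/W
R_outer film = 1/(h_o·A) = 1/(7.57×10.4) = 0.0127 K/W
R_total = 0.01797 K/W;  Q = ΔT/R_total = 116/0.01797 = 6456 W
T_interface = T_inner − Q·ΣR(inner→interface) = 150 − 6460×0.005267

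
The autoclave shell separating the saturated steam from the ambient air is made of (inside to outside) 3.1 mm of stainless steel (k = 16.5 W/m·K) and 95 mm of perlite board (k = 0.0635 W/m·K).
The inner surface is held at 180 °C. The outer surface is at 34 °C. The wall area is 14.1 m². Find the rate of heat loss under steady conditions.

Treating each layer as a thermal resistance in series:
R_stainless steel = L/(kA) = 0.0031/(16.5×14.1) = 1.332×10^-5 K/W
R_perlite board = L/(kA) = 0.095/(0.0635×14.1) = 0.1061 K/W
R_total = 0.1061 K/W
Q = ΔT / R_total = 146 / 0.1061

Q ≈ 1380 W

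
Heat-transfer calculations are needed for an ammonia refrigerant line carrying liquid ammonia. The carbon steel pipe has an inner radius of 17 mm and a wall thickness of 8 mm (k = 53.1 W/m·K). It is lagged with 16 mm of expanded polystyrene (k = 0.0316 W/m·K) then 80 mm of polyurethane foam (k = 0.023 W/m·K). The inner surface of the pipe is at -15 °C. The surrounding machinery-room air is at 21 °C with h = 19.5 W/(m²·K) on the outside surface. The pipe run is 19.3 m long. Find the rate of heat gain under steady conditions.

Q ≈ 69.1 W

Treating each annulus and film as a series resistance:
R_carbon steel pipe wall = ln(25/17)/(2π×53.1×19.3) = 5.989×10^-5 K/W
R_expanded polystyrene = ln(41/25)/(2π×0.0316×19.3) = 0.1291 K/W
R_polyurethane foam = ln(121/41)/(2π×0.023×19.3) = 0.388 K/W
R_outer film = 1/(h_o·2πr_oL) = 1/(19.5×2π×0.121×19.3) = 0.003495 K/W
R_total = 0.5207 K/W
Q = ΔT/R_total = 36/0.5207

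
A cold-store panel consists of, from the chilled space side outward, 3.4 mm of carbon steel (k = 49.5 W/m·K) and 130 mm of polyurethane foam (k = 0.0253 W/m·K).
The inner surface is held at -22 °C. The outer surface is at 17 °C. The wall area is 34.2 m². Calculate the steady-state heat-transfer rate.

Q ≈ 260 W

Treating each layer as a thermal resistance in series:
R_carbon steel = L/(kA) = 0.0034/(49.5×34.2) = 2.008×10^-6 K/W
R_polyurethane foam = L/(kA) = 0.13/(0.0253×34.2) = 0.1502 K/W
R_total = 0.1502 K/W
Q = ΔT / R_total = 39 / 0.1502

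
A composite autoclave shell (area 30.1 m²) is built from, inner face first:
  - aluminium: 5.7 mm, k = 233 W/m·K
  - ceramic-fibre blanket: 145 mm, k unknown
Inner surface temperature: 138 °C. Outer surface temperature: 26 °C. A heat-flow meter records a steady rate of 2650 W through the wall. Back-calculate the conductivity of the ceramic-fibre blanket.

Thermal resistances in series:
R_aluminium = L/(kA) = 0.0057/(233×30.1) = 8.127×10^-7 K/W
Sum of known resistances R_other = 8.127×10^-7 K/W
Total R = ΔT/Q = 112/2650 = 0.04226 K/W
R_ceramic-fibre blanket = R_total − R_other = 0.04226 K/W
k = L/(R·A) = 0.145/(0.04226×30.1)

k ≈ 0.114 W/(m·K)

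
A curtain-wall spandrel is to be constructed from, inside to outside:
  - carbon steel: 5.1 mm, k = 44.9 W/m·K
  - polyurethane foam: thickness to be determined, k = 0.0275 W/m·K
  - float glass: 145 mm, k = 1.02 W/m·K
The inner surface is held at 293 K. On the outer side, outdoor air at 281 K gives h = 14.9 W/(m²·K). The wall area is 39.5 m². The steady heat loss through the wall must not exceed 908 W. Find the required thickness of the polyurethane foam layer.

Series thermal resistances:
R_carbon steel = L/(kA) = 0.0051/(44.9×39.5) = 2.876×10^-6 K/W
R_float glass = L/(kA) = 0.145/(1.02×39.5) = 0.003599 K/W
R_outer film = 1/(h_o·A) = 1/(14.9×39.5) = 0.001699 K/W
Sum of the known resistances R_other = 0.005301 K/W
Required total resistance R_tot = ΔT/Q_allow = 12/908 = 0.01322 K/W
R_polyurethane foam = R_tot − R_other = 0.007915 K/W
L = R·k·A = 0.007915×0.0275×39.5

L ≈ 8.6 mm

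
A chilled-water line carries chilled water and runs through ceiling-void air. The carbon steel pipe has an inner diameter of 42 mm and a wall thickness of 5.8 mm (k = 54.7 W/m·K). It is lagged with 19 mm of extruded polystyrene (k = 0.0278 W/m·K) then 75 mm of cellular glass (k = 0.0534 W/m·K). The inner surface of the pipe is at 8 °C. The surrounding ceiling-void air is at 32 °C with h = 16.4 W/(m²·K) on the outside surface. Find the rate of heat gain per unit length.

Cylindrical conduction, so R = ln(r₂/r₁)/(2πkL) per layer, in series:
R_carbon steel pipe wall = ln(26.8/21)/(2π×54.7×1) = 7.096×10^-4 K/W
R_extruded polystyrene = ln(45.8/26.8)/(2π×0.0278×1) = 3.068 K/W
R_cellular glass = ln(120.8/45.8)/(2π×0.0534×1) = 2.891 K/W
R_outer film = 1/(h_o·2πr_oL) = 1/(16.4×2π×0.1208×1) = 0.08034 K/W
R_total = 6.04 K/W
Q = ΔT/R_total = 24/6.04

q′ ≈ 3.97 W/m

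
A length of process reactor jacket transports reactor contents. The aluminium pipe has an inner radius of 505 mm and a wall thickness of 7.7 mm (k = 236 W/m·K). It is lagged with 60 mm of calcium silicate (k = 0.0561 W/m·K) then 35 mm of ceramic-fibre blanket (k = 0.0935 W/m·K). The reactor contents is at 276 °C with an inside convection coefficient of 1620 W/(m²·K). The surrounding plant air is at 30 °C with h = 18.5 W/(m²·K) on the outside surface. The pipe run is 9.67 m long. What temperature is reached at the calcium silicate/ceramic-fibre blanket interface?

For a radial system each layer contributes R = ln(r_out/r_in)/(2πkL); films add R = 1/(hA).
R_inner film = 1/(h_i·2πr₁L) = 1/(1620×2π×0.505×9.67) = 2.012×10^-5 K/W
R_aluminium pipe wall = ln(512.7/505)/(2π×236×9.67) = 1.055×10^-6 K/W
R_calcium silicate = ln(572.7/512.7)/(2π×0.0561×9.67) = 0.03247 K/W
R_ceramic-fibre blanket = ln(607.7/572.7)/(2π×0.0935×9.67) = 0.01044 K/W
R_outer film = 1/(h_o·2πr_oL) = 1/(18.5×2π×0.6077×9.67) = 0.001464 K/W
R_total = 0.0444 K/W
Q = ΔT/R_total = 246/0.0444
Q = 5540 W
T_interface = T_inner − Q·ΣR(inner→interface) = 276 − 5540×0.03249

T ≈ 96 °C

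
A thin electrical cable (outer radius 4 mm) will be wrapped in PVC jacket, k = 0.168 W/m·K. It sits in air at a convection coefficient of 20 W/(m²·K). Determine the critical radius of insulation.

r_cr ≈ 8.4 mm

For a cylinder r_cr = k/h = 0.168/20
r_cr = 8.4 mm; since the bare radius (4 mm) is below r_cr, adding a thin layer of insulation will *increase* heat loss.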